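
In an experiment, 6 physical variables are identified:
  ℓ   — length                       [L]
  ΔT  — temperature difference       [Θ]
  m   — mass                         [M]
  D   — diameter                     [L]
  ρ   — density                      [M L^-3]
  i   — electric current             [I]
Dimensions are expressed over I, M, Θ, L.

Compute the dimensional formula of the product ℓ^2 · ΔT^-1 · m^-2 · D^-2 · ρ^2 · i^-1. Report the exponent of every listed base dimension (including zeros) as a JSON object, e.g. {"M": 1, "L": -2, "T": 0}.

Exponent matrix [I,M,Θ,L] × [ℓ,ΔT,m,D,ρ,i]:
  I: [ 0  0  0  0  0  1]
  M: [ 0  0  1  0  1  0]
  Θ: [ 0  1  0  0  0  0]
  L: [ 1  0  0  1 -3  0]
  [I]: (2)·0+(-1)·0+(-2)·0+(-2)·0+(2)·0+(-1)·1 = -1
  [M]: (2)·0+(-1)·0+(-2)·1+(-2)·0+(2)·1+(-1)·0 = 0
  [Θ]: (2)·0+(-1)·1+(-2)·0+(-2)·0+(2)·0+(-1)·0 = -1
  [L]: (2)·1+(-1)·0+(-2)·0+(-2)·1+(2)·-3+(-1)·0 = -6
⇒ I^-1 Θ^-1 L^-6

{"I": -1, "M": 0, "Θ": -1, "L": -6}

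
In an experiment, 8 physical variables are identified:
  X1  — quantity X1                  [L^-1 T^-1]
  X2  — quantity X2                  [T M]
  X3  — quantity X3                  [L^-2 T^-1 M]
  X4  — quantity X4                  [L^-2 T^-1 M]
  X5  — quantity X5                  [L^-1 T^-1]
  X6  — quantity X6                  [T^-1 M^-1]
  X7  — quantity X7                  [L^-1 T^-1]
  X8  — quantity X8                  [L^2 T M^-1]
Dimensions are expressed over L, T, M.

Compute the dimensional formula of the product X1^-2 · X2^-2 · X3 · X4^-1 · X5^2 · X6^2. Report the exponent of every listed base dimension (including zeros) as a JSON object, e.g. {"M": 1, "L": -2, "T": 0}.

Dimensional matrix (L×T×M by X1×X2×X3×X4×X5×X6×X7×X8):
  L: [-1  0 -2 -2 -1  0 -1  2]
  T: [-1  1 -1 -1 -1 -1 -1  1]
  M: [ 0  1  1  1  0 -1  0 -1]
  [L]: (-2)·-1+(-2)·0+(1)·-2+(-1)·-2+(2)·-1+(2)·0 = 0
  [T]: (-2)·-1+(-2)·1+(1)·-1+(-1)·-1+(2)·-1+(2)·-1 = -4
  [M]: (-2)·0+(-2)·1+(1)·1+(-1)·1+(2)·0+(2)·-1 = -4
⇒ T^-4 M^-4

{"L": 0, "T": -4, "M": -4}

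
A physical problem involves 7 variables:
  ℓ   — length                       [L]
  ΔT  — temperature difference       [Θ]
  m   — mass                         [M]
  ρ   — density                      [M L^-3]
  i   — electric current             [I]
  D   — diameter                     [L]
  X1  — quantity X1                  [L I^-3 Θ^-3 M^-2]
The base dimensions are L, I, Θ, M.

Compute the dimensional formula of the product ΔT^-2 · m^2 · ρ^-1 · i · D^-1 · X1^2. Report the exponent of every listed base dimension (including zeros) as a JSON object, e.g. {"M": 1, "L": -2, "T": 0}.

{"L": 4, "I": -5, "Θ": -8, "M": -3}

Write exponents as rows L,I,Θ,M / cols ℓ,ΔT,m,ρ,i,D,X1:
  L: [ 1  0  0 -3  0  1  1]
  I: [ 0  0  0  0  1  0 -3]
  Θ: [ 0  1  0  0  0  0 -3]
  M: [ 0  0  1  1  0  0 -2]
  [L]: (-2)·0+(2)·0+(-1)·-3+(1)·0+(-1)·1+(2)·1 = 4
  [I]: (-2)·0+(2)·0+(-1)·0+(1)·1+(-1)·0+(2)·-3 = -5
  [Θ]: (-2)·1+(2)·0+(-1)·0+(1)·0+(-1)·0+(2)·-3 = -8
  [M]: (-2)·0+(2)·1+(-1)·1+(1)·0+(-1)·0+(2)·-2 = -3
⇒ L^4 I^-5 Θ^-8 M^-3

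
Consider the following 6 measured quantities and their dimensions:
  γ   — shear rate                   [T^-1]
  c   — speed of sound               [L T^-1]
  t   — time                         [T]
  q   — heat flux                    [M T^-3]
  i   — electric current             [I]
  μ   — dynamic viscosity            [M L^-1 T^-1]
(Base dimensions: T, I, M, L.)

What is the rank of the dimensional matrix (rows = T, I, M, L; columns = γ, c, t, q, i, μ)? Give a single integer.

Dimensional matrix (T×I×M×L by γ×c×t×q×i×μ):
  T: [-1 -1  1 -3  0 -1]
  I: [ 0  0  0  0  1  0]
  M: [ 0  0  0  1  0  1]
  L: [ 0  1  0  0  0 -1]
Row reduction gives pivot columns γ,c,q,i; rank = 4

4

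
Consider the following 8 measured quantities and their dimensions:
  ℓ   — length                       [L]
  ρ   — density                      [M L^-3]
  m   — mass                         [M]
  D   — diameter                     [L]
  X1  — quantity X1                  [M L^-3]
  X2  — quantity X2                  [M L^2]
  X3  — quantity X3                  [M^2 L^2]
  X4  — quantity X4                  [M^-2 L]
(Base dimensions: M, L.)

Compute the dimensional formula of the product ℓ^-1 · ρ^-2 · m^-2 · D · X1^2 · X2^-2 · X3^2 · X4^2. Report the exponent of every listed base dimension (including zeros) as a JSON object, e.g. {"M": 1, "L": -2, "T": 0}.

{"M": -4, "L": 2}

Write exponents as rows M,L / cols ℓ,ρ,m,D,X1,X2,X3,X4:
  M: [ 0  1  1  0  1  1  2 -2]
  L: [ 1 -3  0  1 -3  2  2  1]
  [M]: (-1)·0+(-2)·1+(-2)·1+(1)·0+(2)·1+(-2)·1+(2)·2+(2)·-2 = -4
  [L]: (-1)·1+(-2)·-3+(-2)·0+(1)·1+(2)·-3+(-2)·2+(2)·2+(2)·1 = 2
⇒ M^-4 L^2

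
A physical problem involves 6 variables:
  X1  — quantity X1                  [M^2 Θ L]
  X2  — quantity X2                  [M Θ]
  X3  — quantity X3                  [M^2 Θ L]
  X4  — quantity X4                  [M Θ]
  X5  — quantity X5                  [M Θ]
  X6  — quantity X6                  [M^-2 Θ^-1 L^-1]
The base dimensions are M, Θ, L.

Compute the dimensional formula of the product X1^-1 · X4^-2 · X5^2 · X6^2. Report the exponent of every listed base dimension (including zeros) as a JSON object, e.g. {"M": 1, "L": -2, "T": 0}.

{"M": -6, "Θ": -3, "L": -3}

Exponent matrix [M,Θ,L] × [X1,X2,X3,X4,X5,X6]:
  M: [ 2  1  2  1  1 -2]
  Θ: [ 1  1  1  1  1 -1]
  L: [ 1  0  1  0  0 -1]
  [M]: (-1)·2+(-2)·1+(2)·1+(2)·-2 = -6
  [Θ]: (-1)·1+(-2)·1+(2)·1+(2)·-1 = -3
  [L]: (-1)·1+(-2)·0+(2)·0+(2)·-1 = -3
⇒ M^-6 Θ^-3 L^-3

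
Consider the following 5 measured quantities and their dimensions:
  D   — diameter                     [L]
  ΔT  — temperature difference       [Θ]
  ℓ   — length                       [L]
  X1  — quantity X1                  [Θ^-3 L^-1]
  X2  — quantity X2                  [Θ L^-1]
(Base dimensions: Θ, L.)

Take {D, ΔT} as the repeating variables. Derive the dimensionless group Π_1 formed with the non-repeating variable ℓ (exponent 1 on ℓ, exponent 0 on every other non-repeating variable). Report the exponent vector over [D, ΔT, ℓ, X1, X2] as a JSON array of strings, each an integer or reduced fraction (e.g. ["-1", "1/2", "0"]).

Dimensional matrix (Θ×L by D×ΔT×ℓ×X1×X2):
  Θ: [ 0  1  0 -3  1]
  L: [ 1  0  1 -1 -1]
Echelon form has 2 nonzero rows (pivots: D,ΔT)
Repeat: D,ΔT; free: ℓ,X1,X2
RREF:
  r0: [   1    0    1   -1   -1]
  r1: [   0    1    0   -3    1]
Fix exponent of ℓ at 1, X1 at 0, X2 at 0; solve each RREF row for its pivot's exponent:
  r0: exp(D) + (1)·1 = 0 ⇒ exp(D) = -1
  r1: exp(ΔT) + (0)·1 = 0 ⇒ exp(ΔT) = 0
Π_1 = D^-1 · ℓ

["-1", "0", "1", "0", "0"]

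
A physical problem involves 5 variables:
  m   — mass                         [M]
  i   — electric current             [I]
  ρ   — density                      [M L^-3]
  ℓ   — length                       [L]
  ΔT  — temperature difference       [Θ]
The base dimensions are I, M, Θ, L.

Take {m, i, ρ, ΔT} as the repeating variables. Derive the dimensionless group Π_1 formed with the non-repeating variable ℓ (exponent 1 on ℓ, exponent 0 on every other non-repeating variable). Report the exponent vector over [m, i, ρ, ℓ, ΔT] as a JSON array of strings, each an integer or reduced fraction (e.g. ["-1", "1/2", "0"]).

Dimensional matrix (I×M×Θ×L by m×i×ρ×ℓ×ΔT):
  I: [ 0  1  0  0  0]
  M: [ 1  0  1  0  0]
  Θ: [ 0  0  0  0  1]
  L: [ 0  0 -3  1  0]
Row reduction gives pivot columns m,i,ρ,ΔT; rank = 4
Repeat: m,i,ρ,ΔT; free: ℓ
RREF:
  r0: [   1    0    0  1/3    0]
  r1: [   0    1    0    0    0]
  r2: [   0    0    1 -1/3    0]
  r3: [   0    0    0    0    1]
Fix exponent of ℓ at 1; solve each RREF row for its pivot's exponent:
  r0: exp(m) + (1/3)·1 = 0 ⇒ exp(m) = -1/3
  r1: exp(i) + (0)·1 = 0 ⇒ exp(i) = 0
  r2: exp(ρ) + (-1/3)·1 = 0 ⇒ exp(ρ) = 1/3
  r3: exp(ΔT) + (0)·1 = 0 ⇒ exp(ΔT) = 0
Π_1 = m^(-1/3) · ρ^(1/3) · ℓ

["-1/3", "0", "1/3", "1", "0"]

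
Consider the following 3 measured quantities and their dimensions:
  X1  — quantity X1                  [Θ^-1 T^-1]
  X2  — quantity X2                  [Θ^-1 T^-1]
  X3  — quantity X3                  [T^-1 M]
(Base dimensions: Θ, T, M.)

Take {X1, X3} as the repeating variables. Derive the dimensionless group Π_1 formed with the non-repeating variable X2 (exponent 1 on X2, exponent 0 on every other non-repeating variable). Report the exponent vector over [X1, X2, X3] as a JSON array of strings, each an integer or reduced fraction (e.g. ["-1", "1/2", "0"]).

["-1", "1", "0"]

Write exponents as rows Θ,T,M / cols X1,X2,X3:
  Θ: [-1 -1  0]
  T: [-1 -1 -1]
  M: [ 0  0  1]
RREF → pivots at {X1,X3} ⇒ r = 2
Pivot set = {X1,X3}, free = {X2}
RREF:
  r0: [   1    1    0]
  r1: [   0    0    1]
  r2: [   0    0    0]
Fix exponent of X2 at 1; solve each RREF row for its pivot's exponent:
  r0: exp(X1) + (1)·1 = 0 ⇒ exp(X1) = -1
  r1: exp(X3) + (0)·1 = 0 ⇒ exp(X3) = 0
Π_1 = X1^-1 · X2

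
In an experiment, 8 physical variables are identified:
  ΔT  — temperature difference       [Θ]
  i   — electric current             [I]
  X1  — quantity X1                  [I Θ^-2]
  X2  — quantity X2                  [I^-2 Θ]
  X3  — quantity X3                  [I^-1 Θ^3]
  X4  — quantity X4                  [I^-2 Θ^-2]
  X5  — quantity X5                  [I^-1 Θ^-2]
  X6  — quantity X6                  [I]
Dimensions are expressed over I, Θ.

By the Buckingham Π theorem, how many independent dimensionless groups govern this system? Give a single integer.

Write exponents as rows I,Θ / cols ΔT,i,X1,X2,X3,X4,X5,X6:
  I: [ 0  1  1 -2 -1 -2 -1  1]
  Θ: [ 1  0 -2  1  3 -2 -2  0]
Echelon form has 2 nonzero rows (pivots: ΔT,i)
8 vars − rank 2 = 6 Π groups

6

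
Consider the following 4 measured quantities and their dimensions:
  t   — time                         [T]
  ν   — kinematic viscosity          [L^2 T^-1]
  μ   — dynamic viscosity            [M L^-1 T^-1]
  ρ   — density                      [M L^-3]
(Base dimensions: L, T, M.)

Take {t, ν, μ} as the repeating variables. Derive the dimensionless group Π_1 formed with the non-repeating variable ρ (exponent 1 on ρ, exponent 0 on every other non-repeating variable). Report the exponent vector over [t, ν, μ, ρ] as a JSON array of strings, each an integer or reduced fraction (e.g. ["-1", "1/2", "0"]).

Write exponents as rows L,T,M / cols t,ν,μ,ρ:
  L: [ 0  2 -1 -3]
  T: [ 1 -1 -1  0]
  M: [ 0  0  1  1]
Row reduction gives pivot columns t,ν,μ; rank = 3
Repeat: t,ν,μ; free: ρ
RREF:
  r0: [   1    0    0    0]
  r1: [   0    1    0   -1]
  r2: [   0    0    1    1]
Fix exponent of ρ at 1; solve each RREF row for its pivot's exponent:
  r0: exp(t) + (0)·1 = 0 ⇒ exp(t) = 0
  r1: exp(ν) + (-1)·1 = 0 ⇒ exp(ν) = 1
  r2: exp(μ) + (1)·1 = 0 ⇒ exp(μ) = -1
Π_1 = ν · μ^-1 · ρ

["0", "1", "-1", "1"]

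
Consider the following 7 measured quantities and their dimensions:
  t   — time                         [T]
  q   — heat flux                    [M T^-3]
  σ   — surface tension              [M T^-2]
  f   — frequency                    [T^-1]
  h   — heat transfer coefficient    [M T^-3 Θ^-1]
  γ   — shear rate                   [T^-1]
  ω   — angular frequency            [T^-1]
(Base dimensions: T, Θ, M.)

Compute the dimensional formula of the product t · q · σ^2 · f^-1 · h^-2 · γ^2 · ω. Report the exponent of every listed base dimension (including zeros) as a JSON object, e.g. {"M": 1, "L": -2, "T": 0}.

Write exponents as rows T,Θ,M / cols t,q,σ,f,h,γ,ω:
  T: [ 1 -3 -2 -1 -3 -1 -1]
  Θ: [ 0  0  0  0 -1  0  0]
  M: [ 0  1  1  0  1  0  0]
  [T]: (1)·1+(1)·-3+(2)·-2+(-1)·-1+(-2)·-3+(2)·-1+(1)·-1 = -2
  [Θ]: (1)·0+(1)·0+(2)·0+(-1)·0+(-2)·-1+(2)·0+(1)·0 = 2
  [M]: (1)·0+(1)·1+(2)·1+(-1)·0+(-2)·1+(2)·0+(1)·0 = 1
⇒ T^-2 Θ^2 M

{"T": -2, "Θ": 2, "M": 1}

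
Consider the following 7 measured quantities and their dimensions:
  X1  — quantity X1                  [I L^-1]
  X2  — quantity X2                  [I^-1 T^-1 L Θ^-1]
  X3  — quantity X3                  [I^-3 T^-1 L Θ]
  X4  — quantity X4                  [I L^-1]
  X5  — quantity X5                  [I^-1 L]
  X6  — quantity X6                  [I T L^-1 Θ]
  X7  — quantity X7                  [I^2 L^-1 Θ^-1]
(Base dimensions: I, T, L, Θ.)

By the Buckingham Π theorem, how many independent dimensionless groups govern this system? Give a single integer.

Dimensional matrix (I×T×L×Θ by X1×X2×X3×X4×X5×X6×X7):
  I: [ 1 -1 -3  1 -1  1  2]
  T: [ 0 -1 -1  0  0  1  0]
  L: [-1  1  1 -1  1 -1 -1]
  Θ: [ 0 -1  1  0  0  1 -1]
Echelon form has 3 nonzero rows (pivots: X1,X2,X3)
Π count = n − r = 7 − 3 = 4

4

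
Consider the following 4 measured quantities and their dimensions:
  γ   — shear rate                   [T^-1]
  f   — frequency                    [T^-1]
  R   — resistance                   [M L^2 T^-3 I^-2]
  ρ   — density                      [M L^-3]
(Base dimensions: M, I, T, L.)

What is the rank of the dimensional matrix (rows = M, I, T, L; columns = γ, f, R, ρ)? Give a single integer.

Exponent matrix [M,I,T,L] × [γ,f,R,ρ]:
  M: [ 0  0  1  1]
  I: [ 0  0 -2  0]
  T: [-1 -1 -3  0]
  L: [ 0  0  2 -3]
Row reduction gives pivot columns γ,R,ρ; rank = 3

3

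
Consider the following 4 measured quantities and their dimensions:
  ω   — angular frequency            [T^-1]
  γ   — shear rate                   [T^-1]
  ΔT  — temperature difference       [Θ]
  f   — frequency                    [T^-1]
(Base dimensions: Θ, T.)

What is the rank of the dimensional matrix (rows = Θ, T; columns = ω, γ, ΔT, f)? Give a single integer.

Dimensional matrix (Θ×T by ω×γ×ΔT×f):
  Θ: [ 0  0  1  0]
  T: [-1 -1  0 -1]
RREF → pivots at {ω,ΔT} ⇒ r = 2

2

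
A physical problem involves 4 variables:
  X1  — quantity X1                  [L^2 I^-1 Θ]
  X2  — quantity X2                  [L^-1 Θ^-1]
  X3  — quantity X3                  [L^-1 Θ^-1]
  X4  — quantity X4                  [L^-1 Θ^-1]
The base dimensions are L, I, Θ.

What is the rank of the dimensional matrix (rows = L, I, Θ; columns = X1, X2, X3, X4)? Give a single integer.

Exponent matrix [L,I,Θ] × [X1,X2,X3,X4]:
  L: [ 2 -1 -1 -1]
  I: [-1  0  0  0]
  Θ: [ 1 -1 -1 -1]
RREF → pivots at {X1,X2} ⇒ r = 2

2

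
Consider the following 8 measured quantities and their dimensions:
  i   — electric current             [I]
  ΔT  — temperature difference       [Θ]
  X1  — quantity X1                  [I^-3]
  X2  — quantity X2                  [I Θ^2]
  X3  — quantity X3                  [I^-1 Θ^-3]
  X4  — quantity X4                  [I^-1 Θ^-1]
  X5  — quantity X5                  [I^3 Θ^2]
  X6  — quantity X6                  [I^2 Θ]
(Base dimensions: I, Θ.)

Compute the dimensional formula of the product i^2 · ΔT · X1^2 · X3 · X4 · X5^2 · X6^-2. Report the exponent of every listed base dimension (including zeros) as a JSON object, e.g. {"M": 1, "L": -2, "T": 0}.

Write exponents as rows I,Θ / cols i,ΔT,X1,X2,X3,X4,X5,X6:
  I: [ 1  0 -3  1 -1 -1  3  2]
  Θ: [ 0  1  0  2 -3 -1  2  1]
  [I]: (2)·1+(1)·0+(2)·-3+(1)·-1+(1)·-1+(2)·3+(-2)·2 = -4
  [Θ]: (2)·0+(1)·1+(2)·0+(1)·-3+(1)·-1+(2)·2+(-2)·1 = -1
⇒ I^-4 Θ^-1

{"I": -4, "Θ": -1}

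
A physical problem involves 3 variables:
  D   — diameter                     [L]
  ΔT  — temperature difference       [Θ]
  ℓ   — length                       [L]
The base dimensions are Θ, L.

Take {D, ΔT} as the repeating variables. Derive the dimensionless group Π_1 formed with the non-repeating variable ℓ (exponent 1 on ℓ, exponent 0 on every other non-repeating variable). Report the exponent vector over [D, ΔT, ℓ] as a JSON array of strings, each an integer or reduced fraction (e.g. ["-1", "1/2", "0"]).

["-1", "0", "1"]

Write exponents as rows Θ,L / cols D,ΔT,ℓ:
  Θ: [ 0  1  0]
  L: [ 1  0  1]
RREF → pivots at {D,ΔT} ⇒ r = 2
Pivot set = {D,ΔT}, free = {ℓ}
RREF:
  r0: [   1    0    1]
  r1: [   0    1    0]
Fix exponent of ℓ at 1; solve each RREF row for its pivot's exponent:
  r0: exp(D) + (1)·1 = 0 ⇒ exp(D) = -1
  r1: exp(ΔT) + (0)·1 = 0 ⇒ exp(ΔT) = 0
Π_1 = D^-1 · ℓ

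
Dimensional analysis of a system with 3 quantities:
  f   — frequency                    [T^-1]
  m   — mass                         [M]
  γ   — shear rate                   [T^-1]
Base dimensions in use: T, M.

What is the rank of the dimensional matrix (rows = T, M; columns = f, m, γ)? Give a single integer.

Write exponents as rows T,M / cols f,m,γ:
  T: [-1  0 -1]
  M: [ 0  1  0]
Row reduction gives pivot columns f,m; rank = 2

2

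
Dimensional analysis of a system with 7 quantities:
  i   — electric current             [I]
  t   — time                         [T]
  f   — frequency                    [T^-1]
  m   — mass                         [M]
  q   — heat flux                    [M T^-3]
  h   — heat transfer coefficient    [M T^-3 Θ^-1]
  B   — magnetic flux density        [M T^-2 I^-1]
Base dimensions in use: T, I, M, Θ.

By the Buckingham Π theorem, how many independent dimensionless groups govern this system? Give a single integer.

3

Exponent matrix [T,I,M,Θ] × [i,t,f,m,q,h,B]:
  T: [ 0  1 -1  0 -3 -3 -2]
  I: [ 1  0  0  0  0  0 -1]
  M: [ 0  0  0  1  1  1  1]
  Θ: [ 0  0  0  0  0 -1  0]
RREF → pivots at {i,t,m,h} ⇒ r = 4
7 vars − rank 4 = 3 Π groups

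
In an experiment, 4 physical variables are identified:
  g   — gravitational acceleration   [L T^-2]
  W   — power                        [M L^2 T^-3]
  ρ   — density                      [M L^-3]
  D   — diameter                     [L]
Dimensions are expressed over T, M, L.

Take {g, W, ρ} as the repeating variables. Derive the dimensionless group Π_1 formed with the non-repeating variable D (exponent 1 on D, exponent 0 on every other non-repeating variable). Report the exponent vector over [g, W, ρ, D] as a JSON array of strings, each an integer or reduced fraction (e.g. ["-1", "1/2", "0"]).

Write exponents as rows T,M,L / cols g,W,ρ,D:
  T: [-2 -3  0  0]
  M: [ 0  1  1  0]
  L: [ 1  2 -3  1]
RREF → pivots at {g,W,ρ} ⇒ r = 3
Repeat: g,W,ρ; free: D
RREF:
  r0: [   1    0    0 -3/7]
  r1: [   0    1    0  2/7]
  r2: [   0    0    1 -2/7]
Fix exponent of D at 1; solve each RREF row for its pivot's exponent:
  r0: exp(g) + (-3/7)·1 = 0 ⇒ exp(g) = 3/7
  r1: exp(W) + (2/7)·1 = 0 ⇒ exp(W) = -2/7
  r2: exp(ρ) + (-2/7)·1 = 0 ⇒ exp(ρ) = 2/7
Π_1 = g^(3/7) · W^(-2/7) · ρ^(2/7) · D

["3/7", "-2/7", "2/7", "1"]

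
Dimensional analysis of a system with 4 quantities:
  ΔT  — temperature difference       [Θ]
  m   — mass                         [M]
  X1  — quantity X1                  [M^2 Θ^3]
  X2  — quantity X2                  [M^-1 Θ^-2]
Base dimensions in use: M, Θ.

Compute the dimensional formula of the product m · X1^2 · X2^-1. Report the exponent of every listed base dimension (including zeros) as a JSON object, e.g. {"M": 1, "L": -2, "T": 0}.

{"M": 6, "Θ": 8}

Exponent matrix [M,Θ] × [ΔT,m,X1,X2]:
  M: [ 0  1  2 -1]
  Θ: [ 1  0  3 -2]
  [M]: (1)·1+(2)·2+(-1)·-1 = 6
  [Θ]: (1)·0+(2)·3+(-1)·-2 = 8
⇒ M^6 Θ^8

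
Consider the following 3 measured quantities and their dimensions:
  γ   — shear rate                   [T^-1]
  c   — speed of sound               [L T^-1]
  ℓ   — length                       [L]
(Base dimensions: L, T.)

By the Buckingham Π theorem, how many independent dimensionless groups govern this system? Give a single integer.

1

Dimensional matrix (L×T by γ×c×ℓ):
  L: [ 0  1  1]
  T: [-1 -1  0]
RREF → pivots at {γ,c} ⇒ r = 2
n=3, r=2 ⇒ 1 dimensionless group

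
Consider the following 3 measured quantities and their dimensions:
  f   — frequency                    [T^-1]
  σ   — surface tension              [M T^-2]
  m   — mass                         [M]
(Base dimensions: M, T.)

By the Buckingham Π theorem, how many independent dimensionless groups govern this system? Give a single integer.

Write exponents as rows M,T / cols f,σ,m:
  M: [ 0  1  1]
  T: [-1 -2  0]
Echelon form has 2 nonzero rows (pivots: f,σ)
3 vars − rank 2 = 1 Π group

1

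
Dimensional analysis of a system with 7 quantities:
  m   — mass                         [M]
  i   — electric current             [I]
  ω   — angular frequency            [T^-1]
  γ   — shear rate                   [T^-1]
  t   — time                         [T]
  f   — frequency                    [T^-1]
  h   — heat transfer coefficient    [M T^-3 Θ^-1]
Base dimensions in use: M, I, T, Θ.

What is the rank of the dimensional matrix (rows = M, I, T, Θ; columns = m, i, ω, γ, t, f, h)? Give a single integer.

Dimensional matrix (M×I×T×Θ by m×i×ω×γ×t×f×h):
  M: [ 1  0  0  0  0  0  1]
  I: [ 0  1  0  0  0  0  0]
  T: [ 0  0 -1 -1  1 -1 -3]
  Θ: [ 0  0  0  0  0  0 -1]
Row reduction gives pivot columns m,i,ω,h; rank = 4

4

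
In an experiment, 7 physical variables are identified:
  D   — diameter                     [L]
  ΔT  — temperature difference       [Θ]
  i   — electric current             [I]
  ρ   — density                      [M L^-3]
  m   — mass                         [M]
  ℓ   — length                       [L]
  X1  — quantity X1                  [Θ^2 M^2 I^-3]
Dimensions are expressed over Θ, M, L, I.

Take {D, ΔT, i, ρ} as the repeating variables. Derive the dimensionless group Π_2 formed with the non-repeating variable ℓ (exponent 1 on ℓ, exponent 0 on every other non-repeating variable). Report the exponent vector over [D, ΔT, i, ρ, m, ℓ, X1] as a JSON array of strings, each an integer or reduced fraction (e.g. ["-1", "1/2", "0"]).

Dimensional matrix (Θ×M×L×I by D×ΔT×i×ρ×m×ℓ×X1):
  Θ: [ 0  1  0  0  0  0  2]
  M: [ 0  0  0  1  1  0  2]
  L: [ 1  0  0 -3  0  1  0]
  I: [ 0  0  1  0  0  0 -3]
RREF → pivots at {D,ΔT,i,ρ} ⇒ r = 4
Repeat: D,ΔT,i,ρ; free: m,ℓ,X1
RREF:
  r0: [   1    0    0    0    3    1    6]
  r1: [   0    1    0    0    0    0    2]
  r2: [   0    0    1    0    0    0   -3]
  r3: [   0    0    0    1    1    0    2]
Fix exponent of ℓ at 1, m at 0, X1 at 0; solve each RREF row for its pivot's exponent:
  r0: exp(D) + (1)·1 = 0 ⇒ exp(D) = -1
  r1: exp(ΔT) + (0)·1 = 0 ⇒ exp(ΔT) = 0
  r2: exp(i) + (0)·1 = 0 ⇒ exp(i) = 0
  r3: exp(ρ) + (0)·1 = 0 ⇒ exp(ρ) = 0
Π_2 = D^-1 · ℓ

["-1", "0", "0", "0", "0", "1", "0"]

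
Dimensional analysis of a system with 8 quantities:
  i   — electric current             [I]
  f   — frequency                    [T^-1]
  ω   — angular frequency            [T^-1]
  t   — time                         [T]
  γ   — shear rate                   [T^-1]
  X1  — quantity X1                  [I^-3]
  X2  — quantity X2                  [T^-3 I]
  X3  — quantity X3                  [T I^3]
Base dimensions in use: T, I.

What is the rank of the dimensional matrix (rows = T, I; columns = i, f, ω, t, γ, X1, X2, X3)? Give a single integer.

2

Dimensional matrix (T×I by i×f×ω×t×γ×X1×X2×X3):
  T: [ 0 -1 -1  1 -1  0 -3  1]
  I: [ 1  0  0  0  0 -3  1  3]
Row reduction gives pivot columns i,f; rank = 2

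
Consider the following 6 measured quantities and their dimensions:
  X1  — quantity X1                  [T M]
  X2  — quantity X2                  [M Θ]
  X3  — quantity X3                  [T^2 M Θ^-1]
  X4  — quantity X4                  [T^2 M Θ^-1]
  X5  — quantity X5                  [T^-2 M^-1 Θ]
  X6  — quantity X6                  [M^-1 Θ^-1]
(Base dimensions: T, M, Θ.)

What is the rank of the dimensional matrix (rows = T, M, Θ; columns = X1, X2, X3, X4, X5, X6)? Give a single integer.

2

Write exponents as rows T,M,Θ / cols X1,X2,X3,X4,X5,X6:
  T: [ 1  0  2  2 -2  0]
  M: [ 1  1  1  1 -1 -1]
  Θ: [ 0  1 -1 -1  1 -1]
Row reduction gives pivot columns X1,X2; rank = 2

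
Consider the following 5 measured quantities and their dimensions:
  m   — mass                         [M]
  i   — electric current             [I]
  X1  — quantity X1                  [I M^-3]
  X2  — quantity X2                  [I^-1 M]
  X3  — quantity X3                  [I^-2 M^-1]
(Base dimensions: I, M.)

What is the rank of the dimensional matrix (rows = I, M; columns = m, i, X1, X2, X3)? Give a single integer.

Exponent matrix [I,M] × [m,i,X1,X2,X3]:
  I: [ 0  1  1 -1 -2]
  M: [ 1  0 -3  1 -1]
Row reduction gives pivot columns m,i; rank = 2

2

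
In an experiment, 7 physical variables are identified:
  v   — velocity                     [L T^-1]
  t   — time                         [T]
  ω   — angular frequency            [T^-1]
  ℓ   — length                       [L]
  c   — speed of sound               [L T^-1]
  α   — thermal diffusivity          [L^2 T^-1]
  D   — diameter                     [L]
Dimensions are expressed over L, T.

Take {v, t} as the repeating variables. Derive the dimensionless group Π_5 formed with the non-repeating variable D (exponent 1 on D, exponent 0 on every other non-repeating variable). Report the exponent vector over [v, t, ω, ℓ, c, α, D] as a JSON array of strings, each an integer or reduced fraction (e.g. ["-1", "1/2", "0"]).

["-1", "-1", "0", "0", "0", "0", "1"]

Dimensional matrix (L×T by v×t×ω×ℓ×c×α×D):
  L: [ 1  0  0  1  1  2  1]
  T: [-1  1 -1  0 -1 -1  0]
Row reduction gives pivot columns v,t; rank = 2
Pivot set = {v,t}, free = {ω,ℓ,c,α,D}
RREF:
  r0: [   1    0    0    1    1    2    1]
  r1: [   0    1   -1    1    0    1    1]
Fix exponent of D at 1, ω at 0, ℓ at 0, c at 0, α at 0; solve each RREF row for its pivot's exponent:
  r0: exp(v) + (1)·1 = 0 ⇒ exp(v) = -1
  r1: exp(t) + (1)·1 = 0 ⇒ exp(t) = -1
Π_5 = v^-1 · t^-1 · D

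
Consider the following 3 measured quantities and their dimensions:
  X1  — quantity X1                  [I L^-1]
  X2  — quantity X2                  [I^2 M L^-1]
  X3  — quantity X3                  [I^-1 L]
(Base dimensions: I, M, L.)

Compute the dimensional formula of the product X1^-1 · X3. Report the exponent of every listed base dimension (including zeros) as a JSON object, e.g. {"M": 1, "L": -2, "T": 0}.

Exponent matrix [I,M,L] × [X1,X2,X3]:
  I: [ 1  2 -1]
  M: [ 0  1  0]
  L: [-1 -1  1]
  [I]: (-1)·1+(1)·-1 = -2
  [M]: (-1)·0+(1)·0 = 0
  [L]: (-1)·-1+(1)·1 = 2
⇒ I^-2 L^2

{"I": -2, "M": 0, "L": 2}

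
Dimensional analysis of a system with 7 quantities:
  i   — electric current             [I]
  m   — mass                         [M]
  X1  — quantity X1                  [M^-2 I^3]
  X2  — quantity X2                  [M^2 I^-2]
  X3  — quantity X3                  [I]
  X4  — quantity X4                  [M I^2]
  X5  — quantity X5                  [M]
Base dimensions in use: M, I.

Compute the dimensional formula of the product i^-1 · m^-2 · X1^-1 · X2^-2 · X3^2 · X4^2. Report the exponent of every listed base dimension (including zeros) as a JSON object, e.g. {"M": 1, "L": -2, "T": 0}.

Write exponents as rows M,I / cols i,m,X1,X2,X3,X4,X5:
  M: [ 0  1 -2  2  0  1  1]
  I: [ 1  0  3 -2  1  2  0]
  [M]: (-1)·0+(-2)·1+(-1)·-2+(-2)·2+(2)·0+(2)·1 = -2
  [I]: (-1)·1+(-2)·0+(-1)·3+(-2)·-2+(2)·1+(2)·2 = 6
⇒ M^-2 I^6

{"M": -2, "I": 6}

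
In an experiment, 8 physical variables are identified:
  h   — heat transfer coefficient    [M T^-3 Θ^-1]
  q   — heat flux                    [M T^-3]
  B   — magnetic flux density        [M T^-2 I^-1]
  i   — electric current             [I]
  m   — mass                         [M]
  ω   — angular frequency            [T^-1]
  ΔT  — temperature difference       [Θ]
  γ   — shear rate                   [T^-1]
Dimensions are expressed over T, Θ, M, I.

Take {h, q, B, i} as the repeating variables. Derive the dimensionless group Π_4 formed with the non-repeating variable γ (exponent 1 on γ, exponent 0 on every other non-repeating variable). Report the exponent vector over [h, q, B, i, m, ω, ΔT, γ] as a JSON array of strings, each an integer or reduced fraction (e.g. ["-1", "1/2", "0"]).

["0", "-1", "1", "1", "0", "0", "0", "1"]

Exponent matrix [T,Θ,M,I] × [h,q,B,i,m,ω,ΔT,γ]:
  T: [-3 -3 -2  0  0 -1  0 -1]
  Θ: [-1  0  0  0  0  0  1  0]
  M: [ 1  1  1  0  1  0  0  0]
  I: [ 0  0 -1  1  0  0  0  0]
Echelon form has 4 nonzero rows (pivots: h,q,B,i)
Pivot set = {h,q,B,i}, free = {m,ω,ΔT,γ}
RREF:
  r0: [   1    0    0    0    0    0   -1    0]
  r1: [   0    1    0    0   -2    1    1    1]
  r2: [   0    0    1    0    3   -1    0   -1]
  r3: [   0    0    0    1    3   -1    0   -1]
Fix exponent of γ at 1, m at 0, ω at 0, ΔT at 0; solve each RREF row for its pivot's exponent:
  r0: exp(h) + (0)·1 = 0 ⇒ exp(h) = 0
  r1: exp(q) + (1)·1 = 0 ⇒ exp(q) = -1
  r2: exp(B) + (-1)·1 = 0 ⇒ exp(B) = 1
  r3: exp(i) + (-1)·1 = 0 ⇒ exp(i) = 1
Π_4 = q^-1 · B · i · γ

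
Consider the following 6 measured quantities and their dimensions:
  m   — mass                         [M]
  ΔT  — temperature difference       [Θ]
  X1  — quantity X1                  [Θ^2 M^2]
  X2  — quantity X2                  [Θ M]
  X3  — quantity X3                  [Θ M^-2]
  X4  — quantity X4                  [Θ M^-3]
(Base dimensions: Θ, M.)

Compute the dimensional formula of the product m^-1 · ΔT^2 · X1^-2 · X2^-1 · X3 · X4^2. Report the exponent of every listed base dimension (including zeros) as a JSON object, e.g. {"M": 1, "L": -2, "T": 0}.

{"Θ": 0, "M": -14}

Write exponents as rows Θ,M / cols m,ΔT,X1,X2,X3,X4:
  Θ: [ 0  1  2  1  1  1]
  M: [ 1  0  2  1 -2 -3]
  [Θ]: (-1)·0+(2)·1+(-2)·2+(-1)·1+(1)·1+(2)·1 = 0
  [M]: (-1)·1+(2)·0+(-2)·2+(-1)·1+(1)·-2+(2)·-3 = -14
⇒ M^-14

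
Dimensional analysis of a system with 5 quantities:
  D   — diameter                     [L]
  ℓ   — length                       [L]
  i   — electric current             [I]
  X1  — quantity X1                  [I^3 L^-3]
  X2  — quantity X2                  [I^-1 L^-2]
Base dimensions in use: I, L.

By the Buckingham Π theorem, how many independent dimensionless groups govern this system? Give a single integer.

Write exponents as rows I,L / cols D,ℓ,i,X1,X2:
  I: [ 0  0  1  3 -1]
  L: [ 1  1  0 -3 -2]
Row reduction gives pivot columns D,i; rank = 2
Π count = n − r = 5 − 2 = 3

3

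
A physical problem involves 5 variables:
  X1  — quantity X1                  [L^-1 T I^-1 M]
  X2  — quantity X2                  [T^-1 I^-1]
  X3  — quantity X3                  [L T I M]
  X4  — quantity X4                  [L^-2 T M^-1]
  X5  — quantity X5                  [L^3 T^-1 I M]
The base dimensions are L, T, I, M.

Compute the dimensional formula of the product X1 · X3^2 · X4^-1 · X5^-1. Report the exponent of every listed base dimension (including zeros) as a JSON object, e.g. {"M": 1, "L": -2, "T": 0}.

Write exponents as rows L,T,I,M / cols X1,X2,X3,X4,X5:
  L: [-1  0  1 -2  3]
  T: [ 1 -1  1  1 -1]
  I: [-1 -1  1  0  1]
  M: [ 1  0  1 -1  1]
  [L]: (1)·-1+(2)·1+(-1)·-2+(-1)·3 = 0
  [T]: (1)·1+(2)·1+(-1)·1+(-1)·-1 = 3
  [I]: (1)·-1+(2)·1+(-1)·0+(-1)·1 = 0
  [M]: (1)·1+(2)·1+(-1)·-1+(-1)·1 = 3
⇒ T^3 M^3

{"L": 0, "T": 3, "I": 0, "M": 3}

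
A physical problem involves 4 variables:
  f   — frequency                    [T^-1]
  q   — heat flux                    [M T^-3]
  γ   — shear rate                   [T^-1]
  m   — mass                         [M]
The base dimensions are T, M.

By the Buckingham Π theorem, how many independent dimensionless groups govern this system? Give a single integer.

2

Exponent matrix [T,M] × [f,q,γ,m]:
  T: [-1 -3 -1  0]
  M: [ 0  1  0  1]
Echelon form has 2 nonzero rows (pivots: f,q)
4 vars − rank 2 = 2 Π groups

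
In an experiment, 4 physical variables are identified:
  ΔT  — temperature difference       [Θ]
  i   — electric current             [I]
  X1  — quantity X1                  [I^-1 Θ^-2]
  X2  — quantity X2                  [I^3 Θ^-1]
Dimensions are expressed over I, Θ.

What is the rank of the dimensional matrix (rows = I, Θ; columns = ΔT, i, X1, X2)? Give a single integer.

2

Exponent matrix [I,Θ] × [ΔT,i,X1,X2]:
  I: [ 0  1 -1  3]
  Θ: [ 1  0 -2 -1]
Row reduction gives pivot columns ΔT,i; rank = 2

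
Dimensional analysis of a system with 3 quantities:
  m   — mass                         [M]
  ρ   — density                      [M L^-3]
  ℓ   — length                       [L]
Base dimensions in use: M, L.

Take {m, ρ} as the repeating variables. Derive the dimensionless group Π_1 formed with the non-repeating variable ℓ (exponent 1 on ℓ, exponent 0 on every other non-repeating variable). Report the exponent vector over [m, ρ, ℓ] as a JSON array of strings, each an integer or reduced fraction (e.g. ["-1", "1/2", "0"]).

["-1/3", "1/3", "1"]

Dimensional matrix (M×L by m×ρ×ℓ):
  M: [ 1  1  0]
  L: [ 0 -3  1]
RREF → pivots at {m,ρ} ⇒ r = 2
Pivot set = {m,ρ}, free = {ℓ}
RREF:
  r0: [   1    0  1/3]
  r1: [   0    1 -1/3]
Fix exponent of ℓ at 1; solve each RREF row for its pivot's exponent:
  r0: exp(m) + (1/3)·1 = 0 ⇒ exp(m) = -1/3
  r1: exp(ρ) + (-1/3)·1 = 0 ⇒ exp(ρ) = 1/3
Π_1 = m^(-1/3) · ρ^(1/3) · ℓ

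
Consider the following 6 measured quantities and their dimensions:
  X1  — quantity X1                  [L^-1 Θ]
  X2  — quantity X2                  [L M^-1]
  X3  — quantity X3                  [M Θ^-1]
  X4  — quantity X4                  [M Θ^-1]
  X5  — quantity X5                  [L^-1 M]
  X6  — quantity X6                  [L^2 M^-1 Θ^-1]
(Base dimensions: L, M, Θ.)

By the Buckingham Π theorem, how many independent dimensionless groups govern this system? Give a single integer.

Dimensional matrix (L×M×Θ by X1×X2×X3×X4×X5×X6):
  L: [-1  1  0  0 -1  2]
  M: [ 0 -1  1  1  1 -1]
  Θ: [ 1  0 -1 -1  0 -1]
Row reduction gives pivot columns X1,X2; rank = 2
6 vars − rank 2 = 4 Π groups

4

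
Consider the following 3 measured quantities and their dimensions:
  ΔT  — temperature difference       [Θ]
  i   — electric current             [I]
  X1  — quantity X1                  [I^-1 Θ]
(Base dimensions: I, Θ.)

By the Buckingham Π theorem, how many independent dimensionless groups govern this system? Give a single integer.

1

Exponent matrix [I,Θ] × [ΔT,i,X1]:
  I: [ 0  1 -1]
  Θ: [ 1  0  1]
RREF → pivots at {ΔT,i} ⇒ r = 2
Π count = n − r = 3 − 2 = 1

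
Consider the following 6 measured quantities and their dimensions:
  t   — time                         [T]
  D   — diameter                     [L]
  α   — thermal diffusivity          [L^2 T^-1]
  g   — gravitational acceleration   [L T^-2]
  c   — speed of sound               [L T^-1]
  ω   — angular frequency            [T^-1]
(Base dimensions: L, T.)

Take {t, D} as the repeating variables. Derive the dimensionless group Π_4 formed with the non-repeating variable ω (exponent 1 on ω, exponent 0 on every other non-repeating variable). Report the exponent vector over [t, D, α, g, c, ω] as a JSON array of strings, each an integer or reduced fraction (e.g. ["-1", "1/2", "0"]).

["1", "0", "0", "0", "0", "1"]

Dimensional matrix (L×T by t×D×α×g×c×ω):
  L: [ 0  1  2  1  1  0]
  T: [ 1  0 -1 -2 -1 -1]
Row reduction gives pivot columns t,D; rank = 2
Repeat: t,D; free: α,g,c,ω
RREF:
  r0: [   1    0   -1   -2   -1   -1]
  r1: [   0    1    2    1    1    0]
Fix exponent of ω at 1, α at 0, g at 0, c at 0; solve each RREF row for its pivot's exponent:
  r0: exp(t) + (-1)·1 = 0 ⇒ exp(t) = 1
  r1: exp(D) + (0)·1 = 0 ⇒ exp(D) = 0
Π_4 = t · ω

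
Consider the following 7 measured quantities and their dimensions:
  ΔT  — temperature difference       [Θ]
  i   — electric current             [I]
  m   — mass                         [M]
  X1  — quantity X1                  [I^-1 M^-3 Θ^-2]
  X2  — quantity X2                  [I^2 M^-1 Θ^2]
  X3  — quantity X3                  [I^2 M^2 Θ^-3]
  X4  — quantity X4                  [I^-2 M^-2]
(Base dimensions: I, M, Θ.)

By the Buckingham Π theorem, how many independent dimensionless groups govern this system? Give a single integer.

Exponent matrix [I,M,Θ] × [ΔT,i,m,X1,X2,X3,X4]:
  I: [ 0  1  0 -1  2  2 -2]
  M: [ 0  0  1 -3 -1  2 -2]
  Θ: [ 1  0  0 -2  2 -3  0]
RREF → pivots at {ΔT,i,m} ⇒ r = 3
Π count = n − r = 7 − 3 = 4

4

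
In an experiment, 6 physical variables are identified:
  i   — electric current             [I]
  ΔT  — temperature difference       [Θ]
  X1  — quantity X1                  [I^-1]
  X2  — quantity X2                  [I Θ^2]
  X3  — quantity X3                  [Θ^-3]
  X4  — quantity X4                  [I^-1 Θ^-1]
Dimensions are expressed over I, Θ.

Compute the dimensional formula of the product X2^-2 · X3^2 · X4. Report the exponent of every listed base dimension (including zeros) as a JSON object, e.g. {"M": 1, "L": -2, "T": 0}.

Dimensional matrix (I×Θ by i×ΔT×X1×X2×X3×X4):
  I: [ 1  0 -1  1  0 -1]
  Θ: [ 0  1  0  2 -3 -1]
  [I]: (-2)·1+(2)·0+(1)·-1 = -3
  [Θ]: (-2)·2+(2)·-3+(1)·-1 = -11
⇒ I^-3 Θ^-11

{"I": -3, "Θ": -11}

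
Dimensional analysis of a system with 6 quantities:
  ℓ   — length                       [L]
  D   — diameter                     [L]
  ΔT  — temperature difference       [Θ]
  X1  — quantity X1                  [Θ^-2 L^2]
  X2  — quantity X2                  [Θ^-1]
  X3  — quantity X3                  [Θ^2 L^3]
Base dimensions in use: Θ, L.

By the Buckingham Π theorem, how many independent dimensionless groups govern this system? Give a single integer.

Dimensional matrix (Θ×L by ℓ×D×ΔT×X1×X2×X3):
  Θ: [ 0  0  1 -2 -1  2]
  L: [ 1  1  0  2  0  3]
RREF → pivots at {ℓ,ΔT} ⇒ r = 2
6 vars − rank 2 = 4 Π groups

4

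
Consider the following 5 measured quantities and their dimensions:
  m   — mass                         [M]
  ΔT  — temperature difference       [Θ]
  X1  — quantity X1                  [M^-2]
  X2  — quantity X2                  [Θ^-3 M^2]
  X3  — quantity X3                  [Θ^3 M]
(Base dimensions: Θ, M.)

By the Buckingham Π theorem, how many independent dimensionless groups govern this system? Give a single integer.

Write exponents as rows Θ,M / cols m,ΔT,X1,X2,X3:
  Θ: [ 0  1  0 -3  3]
  M: [ 1  0 -2  2  1]
RREF → pivots at {m,ΔT} ⇒ r = 2
5 vars − rank 2 = 3 Π groups

3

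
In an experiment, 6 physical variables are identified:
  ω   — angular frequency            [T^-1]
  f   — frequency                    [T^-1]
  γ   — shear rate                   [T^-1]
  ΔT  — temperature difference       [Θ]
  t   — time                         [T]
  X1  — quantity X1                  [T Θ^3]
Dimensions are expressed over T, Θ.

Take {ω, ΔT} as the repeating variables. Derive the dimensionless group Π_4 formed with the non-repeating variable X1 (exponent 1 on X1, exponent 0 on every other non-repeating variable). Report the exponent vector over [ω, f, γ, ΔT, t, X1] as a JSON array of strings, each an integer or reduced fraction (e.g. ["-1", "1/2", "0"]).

Write exponents as rows T,Θ / cols ω,f,γ,ΔT,t,X1:
  T: [-1 -1 -1  0  1  1]
  Θ: [ 0  0  0  1  0  3]
Row reduction gives pivot columns ω,ΔT; rank = 2
Repeat: ω,ΔT; free: f,γ,t,X1
RREF:
  r0: [   1    1    1    0   -1   -1]
  r1: [   0    0    0    1    0    3]
Fix exponent of X1 at 1, f at 0, γ at 0, t at 0; solve each RREF row for its pivot's exponent:
  r0: exp(ω) + (-1)·1 = 0 ⇒ exp(ω) = 1
  r1: exp(ΔT) + (3)·1 = 0 ⇒ exp(ΔT) = -3
Π_4 = ω · ΔT^-3 · X1

["1", "0", "0", "-3", "0", "1"]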